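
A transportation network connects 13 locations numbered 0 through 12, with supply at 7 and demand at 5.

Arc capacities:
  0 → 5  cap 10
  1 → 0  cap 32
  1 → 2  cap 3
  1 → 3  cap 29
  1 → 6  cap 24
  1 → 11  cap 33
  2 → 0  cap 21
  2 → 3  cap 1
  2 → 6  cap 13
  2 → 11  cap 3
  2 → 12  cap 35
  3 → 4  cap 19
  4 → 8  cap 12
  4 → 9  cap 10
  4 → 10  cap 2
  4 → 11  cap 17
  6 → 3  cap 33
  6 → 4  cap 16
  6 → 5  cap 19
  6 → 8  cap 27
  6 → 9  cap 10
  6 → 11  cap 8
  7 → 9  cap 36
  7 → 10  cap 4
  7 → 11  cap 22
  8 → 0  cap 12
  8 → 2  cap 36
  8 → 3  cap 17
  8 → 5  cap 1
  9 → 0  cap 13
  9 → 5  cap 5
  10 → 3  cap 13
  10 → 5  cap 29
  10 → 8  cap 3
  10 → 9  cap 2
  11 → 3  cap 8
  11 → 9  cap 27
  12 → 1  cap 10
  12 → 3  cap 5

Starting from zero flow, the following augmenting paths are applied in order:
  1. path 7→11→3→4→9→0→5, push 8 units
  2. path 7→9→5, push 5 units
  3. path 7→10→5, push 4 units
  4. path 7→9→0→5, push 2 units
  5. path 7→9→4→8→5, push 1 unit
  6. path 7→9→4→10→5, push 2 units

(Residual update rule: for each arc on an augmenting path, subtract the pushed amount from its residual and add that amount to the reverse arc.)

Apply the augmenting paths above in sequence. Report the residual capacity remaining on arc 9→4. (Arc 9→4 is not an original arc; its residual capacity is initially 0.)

Residual capacity of (9,4): 5

after path 1 (7→11→3→4→9→0→5, push 8): res(9,4)=8
after path 2 (7→9→5, push 5): res(9,4)=8
after path 3 (7→10→5, push 4): res(9,4)=8
after path 4 (7→9→0→5, push 2): res(9,4)=8
after path 5 (7→9→4→8→5, push 1): res(9,4)=7
after path 6 (7→9→4→10→5, push 2): res(9,4)=5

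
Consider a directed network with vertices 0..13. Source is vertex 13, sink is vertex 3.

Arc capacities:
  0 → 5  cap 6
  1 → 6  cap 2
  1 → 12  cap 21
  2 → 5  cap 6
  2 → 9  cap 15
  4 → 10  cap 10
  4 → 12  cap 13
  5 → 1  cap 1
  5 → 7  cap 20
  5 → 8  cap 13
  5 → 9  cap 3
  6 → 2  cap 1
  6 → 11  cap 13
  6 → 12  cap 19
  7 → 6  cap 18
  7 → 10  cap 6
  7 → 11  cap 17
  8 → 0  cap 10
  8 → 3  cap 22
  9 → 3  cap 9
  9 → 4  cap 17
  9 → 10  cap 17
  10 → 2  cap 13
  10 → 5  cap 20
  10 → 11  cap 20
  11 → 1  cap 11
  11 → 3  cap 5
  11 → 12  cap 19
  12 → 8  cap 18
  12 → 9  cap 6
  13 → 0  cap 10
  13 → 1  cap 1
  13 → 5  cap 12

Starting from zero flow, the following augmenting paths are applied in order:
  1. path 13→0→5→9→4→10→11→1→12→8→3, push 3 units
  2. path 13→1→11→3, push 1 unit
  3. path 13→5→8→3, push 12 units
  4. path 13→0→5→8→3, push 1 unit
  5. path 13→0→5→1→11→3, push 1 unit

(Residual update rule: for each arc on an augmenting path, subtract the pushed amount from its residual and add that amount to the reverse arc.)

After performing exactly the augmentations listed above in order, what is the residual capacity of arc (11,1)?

Residual capacity of (11,1): 10

after path 1 (13→0→5→9→4→10→11→1→12→8→3, push 3): res(11,1)=8
after path 2 (13→1→11→3, push 1): res(11,1)=9
after path 3 (13→5→8→3, push 12): res(11,1)=9
after path 4 (13→0→5→8→3, push 1): res(11,1)=9
after path 5 (13→0→5→1→11→3, push 1): res(11,1)=10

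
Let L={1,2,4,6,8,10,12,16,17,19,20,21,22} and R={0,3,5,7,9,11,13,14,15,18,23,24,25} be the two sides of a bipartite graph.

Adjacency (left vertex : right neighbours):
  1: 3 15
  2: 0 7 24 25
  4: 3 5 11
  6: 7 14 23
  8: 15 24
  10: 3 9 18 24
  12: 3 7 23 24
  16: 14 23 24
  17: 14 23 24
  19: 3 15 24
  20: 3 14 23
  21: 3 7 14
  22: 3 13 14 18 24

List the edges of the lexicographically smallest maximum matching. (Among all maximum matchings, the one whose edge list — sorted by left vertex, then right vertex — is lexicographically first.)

Lex-smallest maximum matching: {(1,3), (2,0), (4,5), (6,7), (8,15), (10,9), (12,23), (16,14), (17,24), (22,13)}

|M| = 10 (so the lex-smallest maximum matching has 10 edges)
process left vertices in ascending order; for each, take the smallest-labelled available neighbour that still permits 10 edges overall, or leave it unmatched if none does
lex-smallest matching: {1-3, 2-0, 4-5, 6-7, 8-15, 10-9, 12-23, 16-14, 17-24, 22-13}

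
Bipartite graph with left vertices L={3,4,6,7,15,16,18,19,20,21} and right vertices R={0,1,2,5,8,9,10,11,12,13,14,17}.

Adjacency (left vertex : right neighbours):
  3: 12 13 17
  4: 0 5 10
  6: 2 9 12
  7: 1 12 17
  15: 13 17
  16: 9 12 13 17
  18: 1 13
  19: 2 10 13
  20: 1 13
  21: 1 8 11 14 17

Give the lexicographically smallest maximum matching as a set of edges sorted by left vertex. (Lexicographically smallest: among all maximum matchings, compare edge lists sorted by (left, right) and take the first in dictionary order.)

Lex-smallest maximum matching: {(3,12), (4,0), (6,2), (7,1), (15,17), (16,9), (18,13), (19,10), (21,8)}

|M| = 9 (so the lex-smallest maximum matching has 9 edges)
process left vertices in ascending order; for each, take the smallest-labelled available neighbour that still permits 9 edges overall, or leave it unmatched if none does
lex-smallest matching: {3-12, 4-0, 6-2, 7-1, 15-17, 16-9, 18-13, 19-10, 21-8}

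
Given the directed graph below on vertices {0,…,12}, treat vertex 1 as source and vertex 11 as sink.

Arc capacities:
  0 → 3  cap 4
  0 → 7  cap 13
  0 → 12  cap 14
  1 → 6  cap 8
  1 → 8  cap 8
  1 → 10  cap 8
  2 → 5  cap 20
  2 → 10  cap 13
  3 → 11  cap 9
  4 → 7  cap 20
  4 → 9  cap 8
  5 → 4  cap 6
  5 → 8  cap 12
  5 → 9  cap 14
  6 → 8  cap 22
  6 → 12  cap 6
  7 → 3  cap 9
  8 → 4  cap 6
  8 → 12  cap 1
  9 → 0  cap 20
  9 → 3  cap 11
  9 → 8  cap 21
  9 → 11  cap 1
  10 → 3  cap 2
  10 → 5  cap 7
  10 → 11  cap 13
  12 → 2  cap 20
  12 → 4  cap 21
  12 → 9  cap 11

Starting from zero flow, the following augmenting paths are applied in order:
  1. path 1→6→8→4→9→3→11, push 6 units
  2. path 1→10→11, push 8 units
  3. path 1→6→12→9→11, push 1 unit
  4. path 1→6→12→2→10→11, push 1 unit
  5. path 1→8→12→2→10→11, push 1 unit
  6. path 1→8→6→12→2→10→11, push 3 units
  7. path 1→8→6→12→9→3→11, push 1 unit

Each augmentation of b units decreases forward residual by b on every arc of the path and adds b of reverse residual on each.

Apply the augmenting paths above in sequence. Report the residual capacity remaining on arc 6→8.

after path 1 (1→6→8→4→9→3→11, push 6): res(6,8)=16
after path 2 (1→10→11, push 8): res(6,8)=16
after path 3 (1→6→12→9→11, push 1): res(6,8)=16
after path 4 (1→6→12→2→10→11, push 1): res(6,8)=16
after path 5 (1→8→12→2→10→11, push 1): res(6,8)=16
after path 6 (1→8→6→12→2→10→11, push 3): res(6,8)=19
after path 7 (1→8→6→12→9→3→11, push 1): res(6,8)=20

Residual capacity of (6,8): 20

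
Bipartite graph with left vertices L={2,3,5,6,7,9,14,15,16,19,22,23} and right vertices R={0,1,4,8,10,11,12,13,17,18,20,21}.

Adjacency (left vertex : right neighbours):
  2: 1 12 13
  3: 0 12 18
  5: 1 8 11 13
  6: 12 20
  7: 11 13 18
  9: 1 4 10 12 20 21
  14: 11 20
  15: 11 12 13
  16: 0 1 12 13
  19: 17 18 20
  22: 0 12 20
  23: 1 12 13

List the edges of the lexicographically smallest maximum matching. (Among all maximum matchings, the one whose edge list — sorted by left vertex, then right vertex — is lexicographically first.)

Lex-smallest maximum matching: {(2,1), (3,0), (5,8), (6,12), (7,18), (9,4), (14,11), (15,13), (19,17), (22,20)}

|M| = 10 (so the lex-smallest maximum matching has 10 edges)
process left vertices in ascending order; for each, take the smallest-labelled available neighbour that still permits 10 edges overall, or leave it unmatched if none does
lex-smallest matching: {2-1, 3-0, 5-8, 6-12, 7-18, 9-4, 14-11, 15-13, 19-17, 22-20}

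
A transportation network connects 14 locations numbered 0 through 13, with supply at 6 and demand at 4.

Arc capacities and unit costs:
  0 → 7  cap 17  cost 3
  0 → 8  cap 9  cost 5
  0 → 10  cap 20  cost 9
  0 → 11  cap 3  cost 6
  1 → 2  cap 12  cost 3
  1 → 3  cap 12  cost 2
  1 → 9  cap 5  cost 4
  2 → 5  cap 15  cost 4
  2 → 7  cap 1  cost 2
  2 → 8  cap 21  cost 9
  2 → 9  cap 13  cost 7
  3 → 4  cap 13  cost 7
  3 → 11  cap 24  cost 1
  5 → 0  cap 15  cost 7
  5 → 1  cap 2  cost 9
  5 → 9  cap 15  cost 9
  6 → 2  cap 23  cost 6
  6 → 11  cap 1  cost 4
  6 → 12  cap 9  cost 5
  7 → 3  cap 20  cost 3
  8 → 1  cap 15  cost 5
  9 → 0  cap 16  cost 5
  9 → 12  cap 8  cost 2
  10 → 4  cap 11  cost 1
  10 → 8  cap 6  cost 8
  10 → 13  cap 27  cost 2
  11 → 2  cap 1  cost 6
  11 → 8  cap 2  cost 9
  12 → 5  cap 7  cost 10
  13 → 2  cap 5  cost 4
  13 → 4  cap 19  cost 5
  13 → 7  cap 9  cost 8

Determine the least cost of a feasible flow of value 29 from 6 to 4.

Minimum cost for 29 units: 850

shortest-cost path #1: 6→2→7→3→4 push 1 @ unit cost 18 (adds 18)
shortest-cost path #2: 6→11→8→1→3→4 push 1 @ unit cost 27 (adds 27)
shortest-cost path #3: 6→2→5→0→10→4 push 11 @ unit cost 27 (adds 297)
shortest-cost path #4: 6→2→5→1→3→4 push 2 @ unit cost 28 (adds 56)
shortest-cost path #5: 6→2→8→1→3→4 push 9 @ unit cost 29 (adds 261)
shortest-cost path #6: 6→12→5→0→10→13→4 push 4 @ unit cost 38 (adds 152)
shortest-cost path #7: 6→12→5→2→9→0→10→13→4 push 1 @ unit cost 39 (adds 39)
total cost = 850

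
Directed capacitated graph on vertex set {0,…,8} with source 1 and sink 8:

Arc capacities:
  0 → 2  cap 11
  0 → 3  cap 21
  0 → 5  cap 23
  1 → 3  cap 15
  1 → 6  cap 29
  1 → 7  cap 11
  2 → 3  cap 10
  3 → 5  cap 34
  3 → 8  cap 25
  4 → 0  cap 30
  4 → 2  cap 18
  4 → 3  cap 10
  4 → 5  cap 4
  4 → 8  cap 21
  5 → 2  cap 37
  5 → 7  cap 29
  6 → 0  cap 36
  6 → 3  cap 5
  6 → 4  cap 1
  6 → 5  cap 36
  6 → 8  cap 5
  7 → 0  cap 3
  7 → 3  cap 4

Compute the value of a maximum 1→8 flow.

Maximum flow value: 31

augment #1: 1→3→8 bottleneck 15, total now 15
augment #2: 1→6→8 bottleneck 5, total now 20
augment #3: 1→6→3→8 bottleneck 5, total now 25
augment #4: 1→6→4→8 bottleneck 1, total now 26
augment #5: 1→7→3→8 bottleneck 4, total now 30
augment #6: 1→6→0→3→8 bottleneck 1, total now 31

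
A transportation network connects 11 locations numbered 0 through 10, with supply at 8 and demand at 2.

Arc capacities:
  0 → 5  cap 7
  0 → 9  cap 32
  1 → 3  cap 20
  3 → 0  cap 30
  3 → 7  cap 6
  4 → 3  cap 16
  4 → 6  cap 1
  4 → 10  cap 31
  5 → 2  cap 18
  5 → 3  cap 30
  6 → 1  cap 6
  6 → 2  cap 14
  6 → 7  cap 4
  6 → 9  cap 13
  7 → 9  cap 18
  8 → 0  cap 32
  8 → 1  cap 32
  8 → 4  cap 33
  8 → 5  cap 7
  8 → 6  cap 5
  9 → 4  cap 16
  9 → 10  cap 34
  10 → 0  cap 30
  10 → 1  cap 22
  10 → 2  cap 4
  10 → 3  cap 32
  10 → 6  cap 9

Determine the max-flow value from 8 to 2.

Maximum flow value: 32

augment #1: 8→5→2 bottleneck 7, total now 7
augment #2: 8→6→2 bottleneck 5, total now 12
augment #3: 8→0→5→2 bottleneck 7, total now 19
augment #4: 8→4→6→2 bottleneck 1, total now 20
augment #5: 8→4→10→2 bottleneck 4, total now 24
augment #6: 8→4→10→6→2 bottleneck 8, total now 32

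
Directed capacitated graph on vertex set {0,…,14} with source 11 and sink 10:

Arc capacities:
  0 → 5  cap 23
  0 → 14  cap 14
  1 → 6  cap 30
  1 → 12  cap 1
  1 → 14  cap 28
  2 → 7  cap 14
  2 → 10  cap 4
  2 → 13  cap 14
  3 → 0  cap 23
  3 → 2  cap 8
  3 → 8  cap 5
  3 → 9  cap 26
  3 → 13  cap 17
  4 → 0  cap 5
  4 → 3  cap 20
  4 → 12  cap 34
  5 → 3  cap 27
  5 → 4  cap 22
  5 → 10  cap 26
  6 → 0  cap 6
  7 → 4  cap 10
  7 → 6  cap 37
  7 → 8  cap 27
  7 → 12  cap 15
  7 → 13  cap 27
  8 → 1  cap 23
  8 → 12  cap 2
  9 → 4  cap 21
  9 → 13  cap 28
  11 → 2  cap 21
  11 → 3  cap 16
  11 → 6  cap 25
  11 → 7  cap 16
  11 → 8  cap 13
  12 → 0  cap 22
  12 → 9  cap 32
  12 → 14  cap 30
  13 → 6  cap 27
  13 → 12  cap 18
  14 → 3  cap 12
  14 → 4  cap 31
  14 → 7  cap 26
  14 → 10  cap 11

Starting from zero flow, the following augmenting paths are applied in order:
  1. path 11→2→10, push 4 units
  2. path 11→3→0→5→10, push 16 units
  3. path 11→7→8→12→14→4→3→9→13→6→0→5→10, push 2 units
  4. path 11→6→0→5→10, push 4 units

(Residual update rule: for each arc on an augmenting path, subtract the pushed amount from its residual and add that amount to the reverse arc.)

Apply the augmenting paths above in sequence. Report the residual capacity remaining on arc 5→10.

after path 1 (11→2→10, push 4): res(5,10)=26
after path 2 (11→3→0→5→10, push 16): res(5,10)=10
after path 3 (11→7→8→12→14→4→3→9→13→6→0→5→10, push 2): res(5,10)=8
after path 4 (11→6→0→5→10, push 4): res(5,10)=4

Residual capacity of (5,10): 4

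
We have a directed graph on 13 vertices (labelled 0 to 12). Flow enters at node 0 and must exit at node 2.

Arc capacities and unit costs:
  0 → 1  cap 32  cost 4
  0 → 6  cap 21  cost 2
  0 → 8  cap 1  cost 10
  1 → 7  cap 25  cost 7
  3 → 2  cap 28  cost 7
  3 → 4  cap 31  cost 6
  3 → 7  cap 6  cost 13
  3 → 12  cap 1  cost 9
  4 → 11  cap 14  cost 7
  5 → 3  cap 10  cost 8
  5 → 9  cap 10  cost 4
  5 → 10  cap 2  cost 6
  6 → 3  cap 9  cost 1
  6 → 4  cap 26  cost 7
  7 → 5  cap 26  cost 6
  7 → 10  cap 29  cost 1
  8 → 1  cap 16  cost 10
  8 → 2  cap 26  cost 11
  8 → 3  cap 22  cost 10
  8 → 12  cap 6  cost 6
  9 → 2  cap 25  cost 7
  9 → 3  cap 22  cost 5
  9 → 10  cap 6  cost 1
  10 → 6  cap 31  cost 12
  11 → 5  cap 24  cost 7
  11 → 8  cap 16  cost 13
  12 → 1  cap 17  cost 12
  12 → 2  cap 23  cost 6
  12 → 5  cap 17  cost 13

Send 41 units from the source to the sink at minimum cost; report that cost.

shortest-cost path #1: 0→6→3→2 push 9 @ unit cost 10 (adds 90)
shortest-cost path #2: 0→8→2 push 1 @ unit cost 21 (adds 21)
shortest-cost path #3: 0→1→7→5→9→2 push 10 @ unit cost 28 (adds 280)
shortest-cost path #4: 0→1→7→5→3→2 push 10 @ unit cost 32 (adds 320)
shortest-cost path #5: 0→6→4→11→8→2 push 11 @ unit cost 40 (adds 440)
total cost = 1151

Minimum cost for 41 units: 1151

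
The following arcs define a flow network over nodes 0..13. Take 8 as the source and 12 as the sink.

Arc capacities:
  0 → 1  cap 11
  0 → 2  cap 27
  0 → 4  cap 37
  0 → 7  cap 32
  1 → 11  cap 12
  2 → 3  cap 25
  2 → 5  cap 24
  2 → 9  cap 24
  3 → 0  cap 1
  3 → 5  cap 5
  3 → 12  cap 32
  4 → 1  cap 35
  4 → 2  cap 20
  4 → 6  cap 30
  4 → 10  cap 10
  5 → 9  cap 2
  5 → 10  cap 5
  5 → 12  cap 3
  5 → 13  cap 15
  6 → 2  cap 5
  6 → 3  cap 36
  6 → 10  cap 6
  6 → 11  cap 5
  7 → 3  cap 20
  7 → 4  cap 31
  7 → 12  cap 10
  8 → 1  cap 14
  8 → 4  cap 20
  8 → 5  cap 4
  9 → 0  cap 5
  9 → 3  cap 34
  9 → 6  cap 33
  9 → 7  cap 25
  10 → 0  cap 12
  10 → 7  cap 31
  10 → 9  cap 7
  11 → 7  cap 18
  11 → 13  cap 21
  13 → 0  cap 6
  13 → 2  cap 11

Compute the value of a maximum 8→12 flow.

augment #1: 8→5→12 bottleneck 3, total now 3
augment #2: 8→1→11→7→12 bottleneck 10, total now 13
augment #3: 8→4→2→3→12 bottleneck 20, total now 33
augment #4: 8→5→9→3→12 bottleneck 1, total now 34
augment #5: 8→1→11→7→3→12 bottleneck 2, total now 36

Maximum flow value: 36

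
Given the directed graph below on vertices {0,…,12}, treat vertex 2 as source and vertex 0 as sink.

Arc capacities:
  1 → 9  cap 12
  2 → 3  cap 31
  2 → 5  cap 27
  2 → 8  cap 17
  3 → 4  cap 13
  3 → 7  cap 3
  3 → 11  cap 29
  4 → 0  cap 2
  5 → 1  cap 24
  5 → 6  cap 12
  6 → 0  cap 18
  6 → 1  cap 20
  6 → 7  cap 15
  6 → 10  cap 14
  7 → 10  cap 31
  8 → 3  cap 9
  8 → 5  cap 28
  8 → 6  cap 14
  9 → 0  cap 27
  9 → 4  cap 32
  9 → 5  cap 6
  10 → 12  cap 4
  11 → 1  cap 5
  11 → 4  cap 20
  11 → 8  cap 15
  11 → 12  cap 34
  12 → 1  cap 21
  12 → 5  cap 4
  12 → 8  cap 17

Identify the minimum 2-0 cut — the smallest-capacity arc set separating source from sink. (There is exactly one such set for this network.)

augment #1: 2→3→4→0 push 2
augment #2: 2→5→6→0 push 12
augment #3: 2→8→6→0 push 6
augment #4: 2→5→1→9→0 push 12
max flow = 32; residual-reachable set from 2 gives S-side
cut edges (S→T): {(1,9), (4,0), (6,0)} total cap 32

Min-cut arcs: {(1,9), (4,0), (6,0)} (total capacity 32)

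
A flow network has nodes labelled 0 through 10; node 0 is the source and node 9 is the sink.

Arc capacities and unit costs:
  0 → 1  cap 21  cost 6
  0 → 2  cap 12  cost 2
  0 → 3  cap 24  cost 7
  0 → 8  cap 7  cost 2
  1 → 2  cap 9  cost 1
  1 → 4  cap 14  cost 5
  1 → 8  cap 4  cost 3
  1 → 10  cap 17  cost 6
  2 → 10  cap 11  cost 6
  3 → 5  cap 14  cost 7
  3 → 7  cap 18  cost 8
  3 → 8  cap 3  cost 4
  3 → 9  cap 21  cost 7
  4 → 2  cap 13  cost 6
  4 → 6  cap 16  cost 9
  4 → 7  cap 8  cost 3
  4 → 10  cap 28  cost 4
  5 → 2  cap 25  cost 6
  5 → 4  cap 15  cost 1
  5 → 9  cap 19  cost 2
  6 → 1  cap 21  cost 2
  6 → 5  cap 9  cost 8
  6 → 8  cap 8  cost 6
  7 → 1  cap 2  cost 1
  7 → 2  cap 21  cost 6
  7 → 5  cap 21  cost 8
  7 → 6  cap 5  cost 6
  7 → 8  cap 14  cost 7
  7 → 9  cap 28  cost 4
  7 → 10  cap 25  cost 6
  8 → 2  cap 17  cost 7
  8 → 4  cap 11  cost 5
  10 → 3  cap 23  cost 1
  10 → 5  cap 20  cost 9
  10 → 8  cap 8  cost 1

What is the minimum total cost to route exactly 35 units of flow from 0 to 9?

shortest-cost path #1: 0→3→9 push 21 @ unit cost 14 (adds 294)
shortest-cost path #2: 0→8→4→7→9 push 7 @ unit cost 14 (adds 98)
shortest-cost path #3: 0→3→5→9 push 3 @ unit cost 16 (adds 48)
shortest-cost path #4: 0→1→4→7→9 push 1 @ unit cost 18 (adds 18)
shortest-cost path #5: 0→2→10→3→5→9 push 3 @ unit cost 18 (adds 54)
total cost = 512

Minimum cost for 35 units: 512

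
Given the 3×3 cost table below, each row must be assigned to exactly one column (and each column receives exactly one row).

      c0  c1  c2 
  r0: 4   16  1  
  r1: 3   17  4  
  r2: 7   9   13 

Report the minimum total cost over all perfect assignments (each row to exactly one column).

optimal assignment: row0→col2 (cost 1), row1→col0 (cost 3), row2→col1 (cost 9)
total = 1 + 3 + 9 = 13

Minimum assignment cost: 13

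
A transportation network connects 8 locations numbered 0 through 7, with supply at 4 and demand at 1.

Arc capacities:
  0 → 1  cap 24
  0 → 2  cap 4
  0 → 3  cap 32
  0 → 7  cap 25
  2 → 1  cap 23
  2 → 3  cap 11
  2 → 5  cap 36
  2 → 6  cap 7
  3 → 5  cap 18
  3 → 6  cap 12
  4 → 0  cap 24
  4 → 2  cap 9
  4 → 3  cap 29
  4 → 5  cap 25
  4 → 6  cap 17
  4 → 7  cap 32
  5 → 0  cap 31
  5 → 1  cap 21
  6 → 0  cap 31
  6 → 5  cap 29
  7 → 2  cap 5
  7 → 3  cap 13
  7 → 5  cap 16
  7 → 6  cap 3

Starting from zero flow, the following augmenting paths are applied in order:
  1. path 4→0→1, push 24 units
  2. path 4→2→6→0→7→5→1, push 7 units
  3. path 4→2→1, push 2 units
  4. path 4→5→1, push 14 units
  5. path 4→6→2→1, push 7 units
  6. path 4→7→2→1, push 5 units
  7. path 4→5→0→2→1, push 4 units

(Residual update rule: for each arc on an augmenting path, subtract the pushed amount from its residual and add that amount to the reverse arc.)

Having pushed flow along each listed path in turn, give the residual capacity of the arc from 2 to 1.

Residual capacity of (2,1): 5

after path 1 (4→0→1, push 24): res(2,1)=23
after path 2 (4→2→6→0→7→5→1, push 7): res(2,1)=23
after path 3 (4→2→1, push 2): res(2,1)=21
after path 4 (4→5→1, push 14): res(2,1)=21
after path 5 (4→6→2→1, push 7): res(2,1)=14
after path 6 (4→7→2→1, push 5): res(2,1)=9
after path 7 (4→5→0→2→1, push 4): res(2,1)=5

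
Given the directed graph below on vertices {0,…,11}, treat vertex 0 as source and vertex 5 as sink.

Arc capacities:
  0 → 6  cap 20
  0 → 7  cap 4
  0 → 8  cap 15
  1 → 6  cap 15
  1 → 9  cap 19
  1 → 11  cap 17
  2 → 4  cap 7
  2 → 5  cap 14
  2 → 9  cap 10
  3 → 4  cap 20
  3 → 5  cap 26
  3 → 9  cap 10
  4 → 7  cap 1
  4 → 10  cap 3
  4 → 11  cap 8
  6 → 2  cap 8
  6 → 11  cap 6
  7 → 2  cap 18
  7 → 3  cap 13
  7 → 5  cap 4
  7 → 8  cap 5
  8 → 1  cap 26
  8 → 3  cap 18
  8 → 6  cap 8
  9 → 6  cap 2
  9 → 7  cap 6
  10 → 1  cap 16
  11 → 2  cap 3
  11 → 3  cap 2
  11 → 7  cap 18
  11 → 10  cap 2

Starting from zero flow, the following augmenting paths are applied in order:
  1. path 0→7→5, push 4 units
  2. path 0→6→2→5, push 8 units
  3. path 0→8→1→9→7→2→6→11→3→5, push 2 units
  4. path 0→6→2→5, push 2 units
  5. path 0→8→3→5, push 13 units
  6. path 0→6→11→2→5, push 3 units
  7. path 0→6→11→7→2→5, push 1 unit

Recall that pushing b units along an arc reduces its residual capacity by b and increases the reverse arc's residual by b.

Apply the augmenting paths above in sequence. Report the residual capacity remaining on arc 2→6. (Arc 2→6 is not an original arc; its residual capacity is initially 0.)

after path 1 (0→7→5, push 4): res(2,6)=0
after path 2 (0→6→2→5, push 8): res(2,6)=8
after path 3 (0→8→1→9→7→2→6→11→3→5, push 2): res(2,6)=6
after path 4 (0→6→2→5, push 2): res(2,6)=8
after path 5 (0→8→3→5, push 13): res(2,6)=8
after path 6 (0→6→11→2→5, push 3): res(2,6)=8
after path 7 (0→6→11→7→2→5, push 1): res(2,6)=8

Residual capacity of (2,6): 8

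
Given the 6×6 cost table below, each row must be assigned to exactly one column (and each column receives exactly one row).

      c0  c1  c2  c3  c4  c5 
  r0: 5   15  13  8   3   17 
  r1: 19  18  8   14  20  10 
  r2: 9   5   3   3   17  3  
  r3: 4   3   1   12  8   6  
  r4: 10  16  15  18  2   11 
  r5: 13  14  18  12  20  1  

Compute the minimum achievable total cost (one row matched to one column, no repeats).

optimal assignment: row0→col0 (cost 5), row1→col2 (cost 8), row2→col3 (cost 3), row3→col1 (cost 3), row4→col4 (cost 2), row5→col5 (cost 1)
total = 5 + 8 + 3 + 3 + 2 + 1 = 22

Minimum assignment cost: 22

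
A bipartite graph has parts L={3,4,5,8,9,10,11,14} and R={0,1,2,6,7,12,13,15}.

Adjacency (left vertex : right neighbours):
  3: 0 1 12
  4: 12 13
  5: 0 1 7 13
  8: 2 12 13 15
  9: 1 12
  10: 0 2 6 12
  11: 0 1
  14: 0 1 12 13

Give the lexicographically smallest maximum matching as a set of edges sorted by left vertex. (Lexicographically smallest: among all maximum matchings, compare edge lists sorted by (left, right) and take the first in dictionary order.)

Lex-smallest maximum matching: {(3,0), (4,12), (5,7), (8,2), (9,1), (10,6), (14,13)}

|M| = 7 (so the lex-smallest maximum matching has 7 edges)
process left vertices in ascending order; for each, take the smallest-labelled available neighbour that still permits 7 edges overall, or leave it unmatched if none does
lex-smallest matching: {3-0, 4-12, 5-7, 8-2, 9-1, 10-6, 14-13}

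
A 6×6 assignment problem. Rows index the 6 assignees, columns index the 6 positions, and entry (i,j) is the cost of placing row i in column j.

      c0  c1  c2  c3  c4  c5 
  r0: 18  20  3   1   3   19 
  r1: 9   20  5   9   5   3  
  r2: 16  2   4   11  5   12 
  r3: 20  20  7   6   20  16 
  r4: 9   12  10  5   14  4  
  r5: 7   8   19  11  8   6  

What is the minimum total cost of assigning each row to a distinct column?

Minimum assignment cost: 26

optimal assignment: row0→col3 (cost 1), row1→col4 (cost 5), row2→col1 (cost 2), row3→col2 (cost 7), row4→col5 (cost 4), row5→col0 (cost 7)
total = 1 + 5 + 2 + 7 + 4 + 7 = 26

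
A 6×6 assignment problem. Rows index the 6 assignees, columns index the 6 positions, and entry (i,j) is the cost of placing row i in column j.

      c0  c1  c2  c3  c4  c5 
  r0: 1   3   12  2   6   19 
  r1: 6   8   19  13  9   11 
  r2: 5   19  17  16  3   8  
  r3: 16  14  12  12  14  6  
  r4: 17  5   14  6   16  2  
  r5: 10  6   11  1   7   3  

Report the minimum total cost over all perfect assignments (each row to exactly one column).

one of 2 optimal assignments: row0→col0 (cost 1), row1→col1 (cost 8), row2→col4 (cost 3), row3→col2 (cost 12), row4→col5 (cost 2), row5→col3 (cost 1)
total = 1 + 8 + 3 + 12 + 2 + 1 = 27

Minimum assignment cost: 27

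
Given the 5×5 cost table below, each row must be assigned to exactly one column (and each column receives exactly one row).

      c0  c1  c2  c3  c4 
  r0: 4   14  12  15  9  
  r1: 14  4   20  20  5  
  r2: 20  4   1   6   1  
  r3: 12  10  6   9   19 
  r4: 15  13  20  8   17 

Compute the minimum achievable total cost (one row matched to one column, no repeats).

Minimum assignment cost: 23

optimal assignment: row0→col0 (cost 4), row1→col1 (cost 4), row2→col4 (cost 1), row3→col2 (cost 6), row4→col3 (cost 8)
total = 4 + 4 + 1 + 6 + 8 = 23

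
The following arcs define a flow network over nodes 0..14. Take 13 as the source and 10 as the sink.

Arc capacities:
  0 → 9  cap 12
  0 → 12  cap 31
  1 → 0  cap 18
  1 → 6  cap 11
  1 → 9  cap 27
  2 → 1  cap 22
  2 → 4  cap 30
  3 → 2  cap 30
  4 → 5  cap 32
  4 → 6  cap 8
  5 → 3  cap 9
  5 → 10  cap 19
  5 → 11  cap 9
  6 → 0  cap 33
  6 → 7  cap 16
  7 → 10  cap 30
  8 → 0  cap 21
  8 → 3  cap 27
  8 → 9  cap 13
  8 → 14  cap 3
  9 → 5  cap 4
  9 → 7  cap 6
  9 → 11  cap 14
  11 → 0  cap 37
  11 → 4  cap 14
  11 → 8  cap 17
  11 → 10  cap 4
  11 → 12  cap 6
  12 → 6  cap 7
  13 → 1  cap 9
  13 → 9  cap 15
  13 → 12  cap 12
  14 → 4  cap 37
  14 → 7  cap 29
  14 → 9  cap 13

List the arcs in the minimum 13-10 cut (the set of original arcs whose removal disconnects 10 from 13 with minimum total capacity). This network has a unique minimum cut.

Min-cut arcs: {(12,6), (13,1), (13,9)} (total capacity 31)

augment #1: 13→9→5→10 push 4
augment #2: 13→9→7→10 push 6
augment #3: 13→9→11→10 push 4
augment #4: 13→1→6→7→10 push 9
augment #5: 13→12→6→7→10 push 7
augment #6: 13→9→11→4→5→10 push 1
max flow = 31; residual-reachable set from 13 gives S-side
cut edges (S→T): {(12,6), (13,1), (13,9)} total cap 31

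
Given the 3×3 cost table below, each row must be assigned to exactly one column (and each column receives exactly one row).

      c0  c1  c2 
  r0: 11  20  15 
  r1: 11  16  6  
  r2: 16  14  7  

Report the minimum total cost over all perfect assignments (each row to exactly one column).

Minimum assignment cost: 31

optimal assignment: row0→col0 (cost 11), row1→col2 (cost 6), row2→col1 (cost 14)
total = 11 + 6 + 14 = 31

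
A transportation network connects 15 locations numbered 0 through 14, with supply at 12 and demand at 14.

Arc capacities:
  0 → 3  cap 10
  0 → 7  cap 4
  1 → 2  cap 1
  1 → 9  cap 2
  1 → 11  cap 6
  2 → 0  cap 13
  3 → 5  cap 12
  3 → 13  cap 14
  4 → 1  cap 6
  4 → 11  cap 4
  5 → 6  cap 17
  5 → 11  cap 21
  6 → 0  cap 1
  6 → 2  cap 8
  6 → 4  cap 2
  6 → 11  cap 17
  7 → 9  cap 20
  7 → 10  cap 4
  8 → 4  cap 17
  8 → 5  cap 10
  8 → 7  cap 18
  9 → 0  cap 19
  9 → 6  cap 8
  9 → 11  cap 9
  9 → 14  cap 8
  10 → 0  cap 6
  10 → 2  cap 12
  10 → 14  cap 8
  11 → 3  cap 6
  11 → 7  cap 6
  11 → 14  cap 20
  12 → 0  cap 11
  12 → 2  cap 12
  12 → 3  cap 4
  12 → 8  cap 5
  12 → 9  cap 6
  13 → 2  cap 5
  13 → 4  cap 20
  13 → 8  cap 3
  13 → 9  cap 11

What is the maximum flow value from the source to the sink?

Maximum flow value: 29

augment #1: 12→9→14 bottleneck 6, total now 6
augment #2: 12→0→7→9→14 bottleneck 2, total now 8
augment #3: 12→0→7→10→14 bottleneck 2, total now 10
augment #4: 12→3→5→11→14 bottleneck 4, total now 14
augment #5: 12→8→4→11→14 bottleneck 4, total now 18
augment #6: 12→8→5→11→14 bottleneck 1, total now 19
augment #7: 12→0→3→5→11→14 bottleneck 7, total now 26
augment #8: 12→2→0→3→5→11→14 bottleneck 1, total now 27
augment #9: 12→2→0→3→13→9→11→14 bottleneck 2, total now 29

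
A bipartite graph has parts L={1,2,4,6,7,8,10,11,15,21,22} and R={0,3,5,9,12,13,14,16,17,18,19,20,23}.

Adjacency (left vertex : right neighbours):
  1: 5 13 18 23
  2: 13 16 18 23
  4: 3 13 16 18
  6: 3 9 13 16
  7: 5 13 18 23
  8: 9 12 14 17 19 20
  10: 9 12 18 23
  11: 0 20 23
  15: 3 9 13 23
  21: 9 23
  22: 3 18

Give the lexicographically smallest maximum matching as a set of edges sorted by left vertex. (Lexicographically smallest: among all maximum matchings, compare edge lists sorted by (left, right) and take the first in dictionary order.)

|M| = 10 (so the lex-smallest maximum matching has 10 edges)
process left vertices in ascending order; for each, take the smallest-labelled available neighbour that still permits 10 edges overall, or leave it unmatched if none does
lex-smallest matching: {1-5, 2-13, 4-3, 6-16, 7-18, 8-14, 10-12, 11-0, 15-9, 21-23}

Lex-smallest maximum matching: {(1,5), (2,13), (4,3), (6,16), (7,18), (8,14), (10,12), (11,0), (15,9), (21,23)}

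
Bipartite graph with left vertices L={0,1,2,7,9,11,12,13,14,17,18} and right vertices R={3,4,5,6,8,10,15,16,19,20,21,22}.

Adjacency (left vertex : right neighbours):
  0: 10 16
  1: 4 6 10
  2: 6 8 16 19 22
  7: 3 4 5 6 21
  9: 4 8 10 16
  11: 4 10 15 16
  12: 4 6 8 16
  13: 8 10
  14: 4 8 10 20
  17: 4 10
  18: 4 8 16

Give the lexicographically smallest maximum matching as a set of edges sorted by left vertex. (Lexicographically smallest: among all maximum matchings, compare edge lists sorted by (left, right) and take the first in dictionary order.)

Lex-smallest maximum matching: {(0,10), (1,4), (2,19), (7,3), (9,8), (11,15), (12,6), (14,20), (18,16)}

|M| = 9 (so the lex-smallest maximum matching has 9 edges)
process left vertices in ascending order; for each, take the smallest-labelled available neighbour that still permits 9 edges overall, or leave it unmatched if none does
lex-smallest matching: {0-10, 1-4, 2-19, 7-3, 9-8, 11-15, 12-6, 14-20, 18-16}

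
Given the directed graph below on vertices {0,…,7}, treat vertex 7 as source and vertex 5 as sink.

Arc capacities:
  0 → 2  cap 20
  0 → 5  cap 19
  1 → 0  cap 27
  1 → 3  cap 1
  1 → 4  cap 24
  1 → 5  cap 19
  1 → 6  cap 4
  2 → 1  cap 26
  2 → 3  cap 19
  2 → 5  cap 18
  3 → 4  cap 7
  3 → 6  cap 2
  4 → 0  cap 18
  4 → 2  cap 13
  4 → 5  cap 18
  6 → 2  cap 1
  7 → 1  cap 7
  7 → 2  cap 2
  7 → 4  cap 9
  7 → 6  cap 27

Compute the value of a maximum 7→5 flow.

augment #1: 7→1→5 bottleneck 7, total now 7
augment #2: 7→2→5 bottleneck 2, total now 9
augment #3: 7→4→5 bottleneck 9, total now 18
augment #4: 7→6→2→5 bottleneck 1, total now 19

Maximum flow value: 19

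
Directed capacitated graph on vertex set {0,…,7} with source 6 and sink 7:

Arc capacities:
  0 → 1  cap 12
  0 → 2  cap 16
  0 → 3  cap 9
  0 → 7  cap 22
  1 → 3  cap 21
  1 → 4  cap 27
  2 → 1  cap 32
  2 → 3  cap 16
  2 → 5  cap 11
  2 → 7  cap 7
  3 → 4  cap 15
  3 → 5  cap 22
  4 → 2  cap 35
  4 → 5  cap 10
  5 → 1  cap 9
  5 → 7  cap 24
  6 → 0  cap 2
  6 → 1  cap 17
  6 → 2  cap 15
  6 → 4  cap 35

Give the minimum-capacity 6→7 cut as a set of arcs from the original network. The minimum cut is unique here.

augment #1: 6→0→7 push 2
augment #2: 6→2→7 push 7
augment #3: 6→2→5→7 push 8
augment #4: 6→4→5→7 push 10
augment #5: 6→1→3→5→7 push 6
max flow = 33; residual-reachable set from 6 gives S-side
cut edges (S→T): {(2,7), (5,7), (6,0)} total cap 33

Min-cut arcs: {(2,7), (5,7), (6,0)} (total capacity 33)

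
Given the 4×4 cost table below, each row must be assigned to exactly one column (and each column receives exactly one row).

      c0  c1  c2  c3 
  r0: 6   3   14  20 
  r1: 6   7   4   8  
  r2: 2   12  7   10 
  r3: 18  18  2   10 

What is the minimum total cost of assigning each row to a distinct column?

Minimum assignment cost: 15

optimal assignment: row0→col1 (cost 3), row1→col3 (cost 8), row2→col0 (cost 2), row3→col2 (cost 2)
total = 3 + 8 + 2 + 2 = 15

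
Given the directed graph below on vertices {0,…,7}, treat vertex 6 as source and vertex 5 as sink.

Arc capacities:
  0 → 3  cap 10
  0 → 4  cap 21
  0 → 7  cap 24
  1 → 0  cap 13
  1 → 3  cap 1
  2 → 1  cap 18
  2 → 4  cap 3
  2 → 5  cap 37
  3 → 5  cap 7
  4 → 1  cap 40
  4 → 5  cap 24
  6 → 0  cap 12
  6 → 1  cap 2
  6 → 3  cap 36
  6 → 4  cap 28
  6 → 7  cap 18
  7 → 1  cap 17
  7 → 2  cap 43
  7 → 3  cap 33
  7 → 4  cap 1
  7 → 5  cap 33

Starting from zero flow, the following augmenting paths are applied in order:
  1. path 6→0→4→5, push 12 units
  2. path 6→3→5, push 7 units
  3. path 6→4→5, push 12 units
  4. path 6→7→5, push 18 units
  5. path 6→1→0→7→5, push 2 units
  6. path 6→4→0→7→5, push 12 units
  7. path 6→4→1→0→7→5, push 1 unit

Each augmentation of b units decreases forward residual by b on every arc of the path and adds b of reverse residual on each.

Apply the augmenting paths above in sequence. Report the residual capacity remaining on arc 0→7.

Residual capacity of (0,7): 9

after path 1 (6→0→4→5, push 12): res(0,7)=24
after path 2 (6→3→5, push 7): res(0,7)=24
after path 3 (6→4→5, push 12): res(0,7)=24
after path 4 (6→7→5, push 18): res(0,7)=24
after path 5 (6→1→0→7→5, push 2): res(0,7)=22
after path 6 (6→4→0→7→5, push 12): res(0,7)=10
after path 7 (6→4→1→0→7→5, push 1): res(0,7)=9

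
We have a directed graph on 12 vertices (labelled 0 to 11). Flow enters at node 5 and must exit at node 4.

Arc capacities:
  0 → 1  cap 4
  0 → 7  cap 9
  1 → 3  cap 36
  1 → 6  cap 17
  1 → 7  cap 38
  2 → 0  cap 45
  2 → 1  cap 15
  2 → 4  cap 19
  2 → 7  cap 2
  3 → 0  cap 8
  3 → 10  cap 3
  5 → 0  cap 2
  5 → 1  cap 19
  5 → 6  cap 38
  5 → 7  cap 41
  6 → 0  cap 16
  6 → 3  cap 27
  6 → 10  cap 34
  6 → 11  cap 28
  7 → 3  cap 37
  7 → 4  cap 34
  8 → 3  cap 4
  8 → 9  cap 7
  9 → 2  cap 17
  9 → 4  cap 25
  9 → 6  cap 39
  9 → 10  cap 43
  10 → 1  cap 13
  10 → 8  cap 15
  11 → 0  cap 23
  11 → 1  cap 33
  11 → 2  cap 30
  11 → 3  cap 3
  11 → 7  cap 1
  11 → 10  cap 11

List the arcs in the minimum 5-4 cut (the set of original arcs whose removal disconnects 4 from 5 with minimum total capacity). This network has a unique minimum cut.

Min-cut arcs: {(2,4), (7,4), (8,9)} (total capacity 60)

augment #1: 5→7→4 push 34
augment #2: 5→6→11→2→4 push 19
augment #3: 5→6→10→8→9→4 push 7
max flow = 60; residual-reachable set from 5 gives S-side
cut edges (S→T): {(2,4), (7,4), (8,9)} total cap 60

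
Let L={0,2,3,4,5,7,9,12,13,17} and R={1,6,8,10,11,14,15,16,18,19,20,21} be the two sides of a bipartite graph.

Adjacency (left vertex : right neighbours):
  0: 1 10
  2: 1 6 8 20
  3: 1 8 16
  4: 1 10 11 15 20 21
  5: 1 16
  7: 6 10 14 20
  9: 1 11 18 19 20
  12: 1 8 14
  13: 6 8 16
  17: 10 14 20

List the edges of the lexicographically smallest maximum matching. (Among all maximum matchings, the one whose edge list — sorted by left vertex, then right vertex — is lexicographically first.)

|M| = 9 (so the lex-smallest maximum matching has 9 edges)
process left vertices in ascending order; for each, take the smallest-labelled available neighbour that still permits 9 edges overall, or leave it unmatched if none does
lex-smallest matching: {0-1, 2-6, 3-8, 4-11, 5-16, 7-10, 9-18, 12-14, 17-20}

Lex-smallest maximum matching: {(0,1), (2,6), (3,8), (4,11), (5,16), (7,10), (9,18), (12,14), (17,20)}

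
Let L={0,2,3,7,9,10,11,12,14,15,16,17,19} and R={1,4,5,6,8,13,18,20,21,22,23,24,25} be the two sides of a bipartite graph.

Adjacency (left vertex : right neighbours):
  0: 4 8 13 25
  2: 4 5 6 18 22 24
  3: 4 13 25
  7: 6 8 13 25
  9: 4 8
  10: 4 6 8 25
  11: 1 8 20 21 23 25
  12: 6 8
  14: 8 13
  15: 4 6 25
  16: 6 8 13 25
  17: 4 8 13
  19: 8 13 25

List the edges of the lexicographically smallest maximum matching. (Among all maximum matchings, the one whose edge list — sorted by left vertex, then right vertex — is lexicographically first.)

Lex-smallest maximum matching: {(0,4), (2,5), (3,13), (7,6), (9,8), (10,25), (11,1)}

|M| = 7 (so the lex-smallest maximum matching has 7 edges)
process left vertices in ascending order; for each, take the smallest-labelled available neighbour that still permits 7 edges overall, or leave it unmatched if none does
lex-smallest matching: {0-4, 2-5, 3-13, 7-6, 9-8, 10-25, 11-1}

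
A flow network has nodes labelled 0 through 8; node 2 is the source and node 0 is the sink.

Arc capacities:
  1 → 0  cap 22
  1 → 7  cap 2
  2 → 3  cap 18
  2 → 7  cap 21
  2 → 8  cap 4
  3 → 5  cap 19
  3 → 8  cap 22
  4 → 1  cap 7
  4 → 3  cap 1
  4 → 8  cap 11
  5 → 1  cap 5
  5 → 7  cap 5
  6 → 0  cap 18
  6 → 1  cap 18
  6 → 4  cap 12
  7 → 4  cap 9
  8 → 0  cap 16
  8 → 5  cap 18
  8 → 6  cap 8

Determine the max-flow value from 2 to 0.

Maximum flow value: 31

augment #1: 2→8→0 bottleneck 4, total now 4
augment #2: 2→3→8→0 bottleneck 12, total now 16
augment #3: 2→3→5→1→0 bottleneck 5, total now 21
augment #4: 2→3→8→6→0 bottleneck 1, total now 22
augment #5: 2→7→4→1→0 bottleneck 7, total now 29
augment #6: 2→7→4→8→6→0 bottleneck 2, total now 31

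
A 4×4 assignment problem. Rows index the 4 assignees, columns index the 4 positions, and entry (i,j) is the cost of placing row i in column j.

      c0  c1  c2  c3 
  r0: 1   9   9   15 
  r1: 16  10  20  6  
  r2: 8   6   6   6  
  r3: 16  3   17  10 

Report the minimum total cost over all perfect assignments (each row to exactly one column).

Minimum assignment cost: 16

optimal assignment: row0→col0 (cost 1), row1→col3 (cost 6), row2→col2 (cost 6), row3→col1 (cost 3)
total = 1 + 6 + 6 + 3 = 16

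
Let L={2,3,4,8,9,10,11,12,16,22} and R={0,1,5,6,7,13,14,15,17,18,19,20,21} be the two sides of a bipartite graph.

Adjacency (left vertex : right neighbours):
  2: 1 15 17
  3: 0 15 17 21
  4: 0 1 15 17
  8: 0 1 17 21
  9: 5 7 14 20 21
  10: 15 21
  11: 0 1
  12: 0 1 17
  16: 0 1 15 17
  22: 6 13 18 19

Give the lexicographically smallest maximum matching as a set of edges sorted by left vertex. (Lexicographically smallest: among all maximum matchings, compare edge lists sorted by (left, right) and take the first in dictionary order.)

Lex-smallest maximum matching: {(2,1), (3,0), (4,15), (8,17), (9,5), (10,21), (22,6)}

|M| = 7 (so the lex-smallest maximum matching has 7 edges)
process left vertices in ascending order; for each, take the smallest-labelled available neighbour that still permits 7 edges overall, or leave it unmatched if none does
lex-smallest matching: {2-1, 3-0, 4-15, 8-17, 9-5, 10-21, 22-6}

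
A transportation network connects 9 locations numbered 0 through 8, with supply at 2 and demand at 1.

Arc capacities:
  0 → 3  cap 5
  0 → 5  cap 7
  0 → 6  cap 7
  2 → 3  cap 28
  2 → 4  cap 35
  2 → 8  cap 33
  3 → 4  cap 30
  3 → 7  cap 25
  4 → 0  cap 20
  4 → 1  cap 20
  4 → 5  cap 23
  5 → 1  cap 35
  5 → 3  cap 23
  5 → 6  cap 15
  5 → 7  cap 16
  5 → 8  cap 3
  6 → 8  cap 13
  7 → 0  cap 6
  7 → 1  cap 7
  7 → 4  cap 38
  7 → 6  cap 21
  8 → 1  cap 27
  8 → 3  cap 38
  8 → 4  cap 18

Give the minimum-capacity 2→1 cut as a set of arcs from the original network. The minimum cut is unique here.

Min-cut arcs: {(0,5), (4,1), (4,5), (7,1), (8,1)} (total capacity 84)

augment #1: 2→4→1 push 20
augment #2: 2→8→1 push 27
augment #3: 2→3→7→1 push 7
augment #4: 2→4→5→1 push 15
augment #5: 2→3→4→5→1 push 8
augment #6: 2→3→4→0→5→1 push 7
max flow = 84; residual-reachable set from 2 gives S-side
cut edges (S→T): {(0,5), (4,1), (4,5), (7,1), (8,1)} total cap 84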